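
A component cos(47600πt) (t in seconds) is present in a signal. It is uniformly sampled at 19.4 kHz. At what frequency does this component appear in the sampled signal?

ω = 47600π rad/s → f = ω/(2π) = 23800 Hz = 23.8 kHz.
23.8 kHz mod fs = 4.4 kHz.
4.4 kHz ≤ fs/2 = 9.7 kHz, appears at 4.4 kHz.

4.4 kHz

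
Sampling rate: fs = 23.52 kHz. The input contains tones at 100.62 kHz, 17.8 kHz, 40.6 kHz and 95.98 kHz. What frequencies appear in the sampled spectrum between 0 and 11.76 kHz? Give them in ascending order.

1.9 kHz, 5.72 kHz, 6.44 kHz, 6.54 kHz

fs/2 = 11.76 kHz.
100.62 kHz mod fs = 6.54 kHz.
6.54 kHz ≤ fs/2 = 11.76 kHz, appears at 6.54 kHz.
17.8 kHz > fs/2 = 11.76 kHz, folds to fs − 17.8 kHz = 5.72 kHz.
40.6 kHz mod fs = 17.08 kHz.
17.08 kHz > fs/2 = 11.76 kHz, folds to fs − 17.08 kHz = 6.44 kHz.
95.98 kHz mod fs = 1.9 kHz.
1.9 kHz ≤ fs/2 = 11.76 kHz, appears at 1.9 kHz.
Distinct values: {1.9 kHz, 5.72 kHz, 6.44 kHz, 6.54 kHz}.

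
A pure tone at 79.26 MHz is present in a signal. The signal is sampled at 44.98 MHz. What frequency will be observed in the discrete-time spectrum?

79.26 MHz mod fs = 34.28 MHz.
34.28 MHz > fs/2 = 22.49 MHz, folds to fs − 34.28 MHz = 10.7 MHz.

10.7 MHz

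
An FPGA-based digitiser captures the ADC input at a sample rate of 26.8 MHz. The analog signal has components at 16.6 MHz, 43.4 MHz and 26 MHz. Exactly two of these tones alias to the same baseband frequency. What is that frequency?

10.2 MHz

fs/2 = 13.4 MHz.
16.6 MHz > fs/2 = 13.4 MHz, folds to fs − 16.6 MHz = 10.2 MHz.
43.4 MHz mod fs = 16.6 MHz.
16.6 MHz > fs/2 = 13.4 MHz, folds to fs − 16.6 MHz = 10.2 MHz.
26 MHz > fs/2 = 13.4 MHz, folds to fs − 26 MHz = 0.8 MHz.
16.6 MHz and 43.4 MHz both map to 10.2 MHz.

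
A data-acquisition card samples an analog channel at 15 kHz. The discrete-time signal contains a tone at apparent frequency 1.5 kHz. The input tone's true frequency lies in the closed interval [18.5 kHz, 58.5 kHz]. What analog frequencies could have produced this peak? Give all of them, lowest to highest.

28.5 kHz, 31.5 kHz, 43.5 kHz, 46.5 kHz, 58.5 kHz

Frequencies that alias to 1.5 kHz are k·fs ± 1.5 kHz for integer k ≥ 0.
k=0: 1.5 kHz.
k=1: 13.5 kHz, 16.5 kHz.
k=2: 28.5 kHz, 31.5 kHz.
k=3: 43.5 kHz, 46.5 kHz.
k=4: 58.5 kHz, 61.5 kHz.
k=5: 73.5 kHz, 76.5 kHz.
Within [18.5 kHz, 58.5 kHz]: 28.5 kHz, 31.5 kHz, 43.5 kHz, 46.5 kHz, 58.5 kHz.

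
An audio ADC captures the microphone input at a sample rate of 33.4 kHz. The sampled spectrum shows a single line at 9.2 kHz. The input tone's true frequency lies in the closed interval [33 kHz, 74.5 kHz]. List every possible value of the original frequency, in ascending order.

Frequencies that alias to 9.2 kHz are k·fs ± 9.2 kHz for integer k ≥ 0.
k=0: 9.2 kHz.
k=1: 24.2 kHz, 42.6 kHz.
k=2: 57.6 kHz, 76 kHz.
k=3: 91 kHz, 109.4 kHz.
Within [33 kHz, 74.5 kHz]: 42.6 kHz, 57.6 kHz.

42.6 kHz, 57.6 kHz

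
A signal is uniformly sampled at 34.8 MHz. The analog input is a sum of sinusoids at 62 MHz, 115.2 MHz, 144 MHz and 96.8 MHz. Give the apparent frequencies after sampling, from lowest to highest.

4.8 MHz, 7.6 MHz, 10.8 MHz

fs/2 = 17.4 MHz.
62 MHz mod fs = 27.2 MHz.
27.2 MHz > fs/2 = 17.4 MHz, folds to fs − 27.2 MHz = 7.6 MHz.
115.2 MHz mod fs = 10.8 MHz.
10.8 MHz ≤ fs/2 = 17.4 MHz, appears at 10.8 MHz.
144 MHz mod fs = 4.8 MHz.
4.8 MHz ≤ fs/2 = 17.4 MHz, appears at 4.8 MHz.
96.8 MHz mod fs = 27.2 MHz.
27.2 MHz > fs/2 = 17.4 MHz, folds to fs − 27.2 MHz = 7.6 MHz.
Distinct values: {4.8 MHz, 7.6 MHz, 10.8 MHz}.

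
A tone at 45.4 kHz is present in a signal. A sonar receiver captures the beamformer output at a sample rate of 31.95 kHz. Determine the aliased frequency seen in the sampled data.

13.45 kHz

45.4 kHz mod fs = 13.45 kHz.
13.45 kHz ≤ fs/2 = 15.975 kHz, appears at 13.45 kHz.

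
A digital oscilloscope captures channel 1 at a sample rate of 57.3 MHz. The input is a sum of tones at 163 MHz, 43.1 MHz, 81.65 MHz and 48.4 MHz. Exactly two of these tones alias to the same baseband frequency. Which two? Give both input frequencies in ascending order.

48.4 MHz, 163 MHz

fs/2 = 28.65 MHz.
163 MHz mod fs = 48.4 MHz.
48.4 MHz > fs/2 = 28.65 MHz, folds to fs − 48.4 MHz = 8.9 MHz.
43.1 MHz > fs/2 = 28.65 MHz, folds to fs − 43.1 MHz = 14.2 MHz.
81.65 MHz mod fs = 24.35 MHz.
24.35 MHz ≤ fs/2 = 28.65 MHz, appears at 24.35 MHz.
48.4 MHz > fs/2 = 28.65 MHz, folds to fs − 48.4 MHz = 8.9 MHz.
48.4 MHz and 163 MHz both map to 8.9 MHz.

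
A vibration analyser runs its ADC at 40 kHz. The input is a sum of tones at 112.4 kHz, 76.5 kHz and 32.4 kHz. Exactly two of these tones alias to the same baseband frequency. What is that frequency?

7.6 kHz

fs/2 = 20 kHz.
112.4 kHz mod fs = 32.4 kHz.
32.4 kHz > fs/2 = 20 kHz, folds to fs − 32.4 kHz = 7.6 kHz.
76.5 kHz mod fs = 36.5 kHz.
36.5 kHz > fs/2 = 20 kHz, folds to fs − 36.5 kHz = 3.5 kHz.
32.4 kHz > fs/2 = 20 kHz, folds to fs − 32.4 kHz = 7.6 kHz.
32.4 kHz and 112.4 kHz both map to 7.6 kHz.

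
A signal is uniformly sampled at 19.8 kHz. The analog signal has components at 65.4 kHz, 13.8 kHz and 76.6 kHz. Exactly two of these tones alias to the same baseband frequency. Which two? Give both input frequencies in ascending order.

fs/2 = 9.9 kHz.
65.4 kHz mod fs = 6 kHz.
6 kHz ≤ fs/2 = 9.9 kHz, appears at 6 kHz.
13.8 kHz > fs/2 = 9.9 kHz, folds to fs − 13.8 kHz = 6 kHz.
76.6 kHz mod fs = 17.2 kHz.
17.2 kHz > fs/2 = 9.9 kHz, folds to fs − 17.2 kHz = 2.6 kHz.
13.8 kHz and 65.4 kHz both map to 6 kHz.

13.8 kHz, 65.4 kHz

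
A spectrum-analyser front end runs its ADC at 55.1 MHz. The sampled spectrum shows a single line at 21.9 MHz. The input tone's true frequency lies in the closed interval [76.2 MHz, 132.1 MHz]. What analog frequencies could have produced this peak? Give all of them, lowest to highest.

77 MHz, 88.3 MHz, 132.1 MHz

Frequencies that alias to 21.9 MHz are k·fs ± 21.9 MHz for integer k ≥ 0.
k=0: 21.9 MHz.
k=1: 33.2 MHz, 77 MHz.
k=2: 88.3 MHz, 132.1 MHz.
k=3: 143.4 MHz, 187.2 MHz.
Within [76.2 MHz, 132.1 MHz]: 77 MHz, 88.3 MHz, 132.1 MHz.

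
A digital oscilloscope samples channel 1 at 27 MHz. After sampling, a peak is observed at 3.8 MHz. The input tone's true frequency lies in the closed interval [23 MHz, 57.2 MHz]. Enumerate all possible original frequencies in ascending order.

Frequencies that alias to 3.8 MHz are k·fs ± 3.8 MHz for integer k ≥ 0.
k=0: 3.8 MHz.
k=1: 23.2 MHz, 30.8 MHz.
k=2: 50.2 MHz, 57.8 MHz.
k=3: 77.2 MHz, 84.8 MHz.
Within [23 MHz, 57.2 MHz]: 23.2 MHz, 30.8 MHz, 50.2 MHz.

23.2 MHz, 30.8 MHz, 50.2 MHz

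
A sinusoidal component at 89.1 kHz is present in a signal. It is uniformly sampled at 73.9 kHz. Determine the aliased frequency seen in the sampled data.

15.2 kHz

89.1 kHz mod fs = 15.2 kHz.
15.2 kHz ≤ fs/2 = 36.95 kHz, appears at 15.2 kHz.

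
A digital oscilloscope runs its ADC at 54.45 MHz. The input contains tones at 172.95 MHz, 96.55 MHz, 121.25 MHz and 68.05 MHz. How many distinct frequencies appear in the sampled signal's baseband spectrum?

3

fs/2 = 27.225 MHz.
172.95 MHz mod fs = 9.6 MHz.
9.6 MHz ≤ fs/2 = 27.225 MHz, appears at 9.6 MHz.
96.55 MHz mod fs = 42.1 MHz.
42.1 MHz > fs/2 = 27.225 MHz, folds to fs − 42.1 MHz = 12.35 MHz.
121.25 MHz mod fs = 12.35 MHz.
12.35 MHz ≤ fs/2 = 27.225 MHz, appears at 12.35 MHz.
68.05 MHz mod fs = 13.6 MHz.
13.6 MHz ≤ fs/2 = 27.225 MHz, appears at 13.6 MHz.
Distinct values: {9.6 MHz, 12.35 MHz, 13.6 MHz} → 3.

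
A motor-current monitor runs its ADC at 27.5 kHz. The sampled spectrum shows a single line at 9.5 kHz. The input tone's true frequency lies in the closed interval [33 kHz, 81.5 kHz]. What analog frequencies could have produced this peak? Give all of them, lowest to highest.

37 kHz, 45.5 kHz, 64.5 kHz, 73 kHz

Frequencies that alias to 9.5 kHz are k·fs ± 9.5 kHz for integer k ≥ 0.
k=0: 9.5 kHz.
k=1: 18 kHz, 37 kHz.
k=2: 45.5 kHz, 64.5 kHz.
k=3: 73 kHz, 92 kHz.
k=4: 100.5 kHz, 119.5 kHz.
Within [33 kHz, 81.5 kHz]: 37 kHz, 45.5 kHz, 64.5 kHz, 73 kHz.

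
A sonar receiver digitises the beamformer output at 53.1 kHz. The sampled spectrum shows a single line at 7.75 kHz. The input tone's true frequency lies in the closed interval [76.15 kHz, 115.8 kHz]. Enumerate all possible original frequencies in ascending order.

98.45 kHz, 113.95 kHz

Frequencies that alias to 7.75 kHz are k·fs ± 7.75 kHz for integer k ≥ 0.
k=0: 7.75 kHz.
k=1: 45.35 kHz, 60.85 kHz.
k=2: 98.45 kHz, 113.95 kHz.
k=3: 151.55 kHz, 167.05 kHz.
Within [76.15 kHz, 115.8 kHz]: 98.45 kHz, 113.95 kHz.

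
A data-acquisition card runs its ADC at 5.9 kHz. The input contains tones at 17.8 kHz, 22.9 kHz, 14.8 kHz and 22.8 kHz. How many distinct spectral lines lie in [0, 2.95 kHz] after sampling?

fs/2 = 2.95 kHz.
17.8 kHz mod fs = 0.1 kHz.
0.1 kHz ≤ fs/2 = 2.95 kHz, appears at 0.1 kHz.
22.9 kHz mod fs = 5.2 kHz.
5.2 kHz > fs/2 = 2.95 kHz, folds to fs − 5.2 kHz = 0.7 kHz.
14.8 kHz mod fs = 3 kHz.
3 kHz > fs/2 = 2.95 kHz, folds to fs − 3 kHz = 2.9 kHz.
22.8 kHz mod fs = 5.1 kHz.
5.1 kHz > fs/2 = 2.95 kHz, folds to fs − 5.1 kHz = 0.8 kHz.
Distinct values: {0.1 kHz, 0.7 kHz, 0.8 kHz, 2.9 kHz} → 4.

4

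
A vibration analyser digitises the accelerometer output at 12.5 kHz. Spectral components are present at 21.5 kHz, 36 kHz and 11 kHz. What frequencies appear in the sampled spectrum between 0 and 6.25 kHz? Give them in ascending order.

fs/2 = 6.25 kHz.
21.5 kHz mod fs = 9 kHz.
9 kHz > fs/2 = 6.25 kHz, folds to fs − 9 kHz = 3.5 kHz.
36 kHz mod fs = 11 kHz.
11 kHz > fs/2 = 6.25 kHz, folds to fs − 11 kHz = 1.5 kHz.
11 kHz > fs/2 = 6.25 kHz, folds to fs − 11 kHz = 1.5 kHz.
Distinct values: {1.5 kHz, 3.5 kHz}.

1.5 kHz, 3.5 kHz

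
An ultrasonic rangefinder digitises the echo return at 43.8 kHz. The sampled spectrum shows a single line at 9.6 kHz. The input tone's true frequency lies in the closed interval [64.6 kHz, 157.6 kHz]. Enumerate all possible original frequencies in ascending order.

78 kHz, 97.2 kHz, 121.8 kHz, 141 kHz

Frequencies that alias to 9.6 kHz are k·fs ± 9.6 kHz for integer k ≥ 0.
k=0: 9.6 kHz.
k=1: 34.2 kHz, 53.4 kHz.
k=2: 78 kHz, 97.2 kHz.
k=3: 121.8 kHz, 141 kHz.
k=4: 165.6 kHz, 184.8 kHz.
Within [64.6 kHz, 157.6 kHz]: 78 kHz, 97.2 kHz, 121.8 kHz, 141 kHz.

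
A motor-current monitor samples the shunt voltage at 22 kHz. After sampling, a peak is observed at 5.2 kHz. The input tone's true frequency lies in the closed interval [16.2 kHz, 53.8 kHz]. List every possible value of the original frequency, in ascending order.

16.8 kHz, 27.2 kHz, 38.8 kHz, 49.2 kHz

Frequencies that alias to 5.2 kHz are k·fs ± 5.2 kHz for integer k ≥ 0.
k=0: 5.2 kHz.
k=1: 16.8 kHz, 27.2 kHz.
k=2: 38.8 kHz, 49.2 kHz.
k=3: 60.8 kHz, 71.2 kHz.
Within [16.2 kHz, 53.8 kHz]: 16.8 kHz, 27.2 kHz, 38.8 kHz, 49.2 kHz.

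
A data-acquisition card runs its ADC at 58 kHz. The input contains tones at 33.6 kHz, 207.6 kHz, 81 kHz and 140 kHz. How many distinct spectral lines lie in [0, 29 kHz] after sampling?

3

fs/2 = 29 kHz.
33.6 kHz > fs/2 = 29 kHz, folds to fs − 33.6 kHz = 24.4 kHz.
207.6 kHz mod fs = 33.6 kHz.
33.6 kHz > fs/2 = 29 kHz, folds to fs − 33.6 kHz = 24.4 kHz.
81 kHz mod fs = 23 kHz.
23 kHz ≤ fs/2 = 29 kHz, appears at 23 kHz.
140 kHz mod fs = 24 kHz.
24 kHz ≤ fs/2 = 29 kHz, appears at 24 kHz.
Distinct values: {23 kHz, 24 kHz, 24.4 kHz} → 3.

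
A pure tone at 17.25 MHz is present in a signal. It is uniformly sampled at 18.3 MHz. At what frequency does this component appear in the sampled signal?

1.05 MHz

17.25 MHz > fs/2 = 9.15 MHz, folds to fs − 17.25 MHz = 1.05 MHz.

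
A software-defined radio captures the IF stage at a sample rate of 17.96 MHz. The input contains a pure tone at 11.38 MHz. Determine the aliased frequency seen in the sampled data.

11.38 MHz > fs/2 = 8.98 MHz, folds to fs − 11.38 MHz = 6.58 MHz.

6.58 MHz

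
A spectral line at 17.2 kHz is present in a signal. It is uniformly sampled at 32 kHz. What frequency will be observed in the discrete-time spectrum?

14.8 kHz

17.2 kHz > fs/2 = 16 kHz, folds to fs − 17.2 kHz = 14.8 kHz.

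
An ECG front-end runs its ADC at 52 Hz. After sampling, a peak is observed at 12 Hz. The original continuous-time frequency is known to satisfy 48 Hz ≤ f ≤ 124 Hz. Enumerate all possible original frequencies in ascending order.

Frequencies that alias to 12 Hz are k·fs ± 12 Hz for integer k ≥ 0.
k=0: 12 Hz.
k=1: 40 Hz, 64 Hz.
k=2: 92 Hz, 116 Hz.
k=3: 144 Hz, 168 Hz.
Within [48 Hz, 124 Hz]: 64 Hz, 92 Hz, 116 Hz.

64 Hz, 92 Hz, 116 Hz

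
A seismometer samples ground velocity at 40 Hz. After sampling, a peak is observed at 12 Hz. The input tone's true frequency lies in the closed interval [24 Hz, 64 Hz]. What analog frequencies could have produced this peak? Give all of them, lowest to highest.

Frequencies that alias to 12 Hz are k·fs ± 12 Hz for integer k ≥ 0.
k=0: 12 Hz.
k=1: 28 Hz, 52 Hz.
k=2: 68 Hz, 92 Hz.
Within [24 Hz, 64 Hz]: 28 Hz, 52 Hz.

28 Hz, 52 Hz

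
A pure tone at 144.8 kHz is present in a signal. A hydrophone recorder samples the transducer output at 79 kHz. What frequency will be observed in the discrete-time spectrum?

144.8 kHz mod fs = 65.8 kHz.
65.8 kHz > fs/2 = 39.5 kHz, folds to fs − 65.8 kHz = 13.2 kHz.

13.2 kHz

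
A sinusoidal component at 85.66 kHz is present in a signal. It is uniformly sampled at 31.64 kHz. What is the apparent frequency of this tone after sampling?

85.66 kHz mod fs = 22.38 kHz.
22.38 kHz > fs/2 = 15.82 kHz, folds to fs − 22.38 kHz = 9.26 kHz.

9.26 kHz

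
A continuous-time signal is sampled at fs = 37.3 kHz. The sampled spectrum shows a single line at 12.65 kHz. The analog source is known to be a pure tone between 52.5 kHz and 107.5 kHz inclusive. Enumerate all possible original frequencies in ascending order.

61.95 kHz, 87.25 kHz, 99.25 kHz

Frequencies that alias to 12.65 kHz are k·fs ± 12.65 kHz for integer k ≥ 0.
k=0: 12.65 kHz.
k=1: 24.65 kHz, 49.95 kHz.
k=2: 61.95 kHz, 87.25 kHz.
k=3: 99.25 kHz, 124.55 kHz.
k=4: 136.55 kHz, 161.85 kHz.
Within [52.5 kHz, 107.5 kHz]: 61.95 kHz, 87.25 kHz, 99.25 kHz.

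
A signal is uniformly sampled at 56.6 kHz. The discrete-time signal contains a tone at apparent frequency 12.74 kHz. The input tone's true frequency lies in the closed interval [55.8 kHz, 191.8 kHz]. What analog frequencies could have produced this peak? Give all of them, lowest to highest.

69.34 kHz, 100.46 kHz, 125.94 kHz, 157.06 kHz, 182.54 kHz

Frequencies that alias to 12.74 kHz are k·fs ± 12.74 kHz for integer k ≥ 0.
k=0: 12.74 kHz.
k=1: 43.86 kHz, 69.34 kHz.
k=2: 100.46 kHz, 125.94 kHz.
k=3: 157.06 kHz, 182.54 kHz.
k=4: 213.66 kHz, 239.14 kHz.
Within [55.8 kHz, 191.8 kHz]: 69.34 kHz, 100.46 kHz, 125.94 kHz, 157.06 kHz, 182.54 kHz.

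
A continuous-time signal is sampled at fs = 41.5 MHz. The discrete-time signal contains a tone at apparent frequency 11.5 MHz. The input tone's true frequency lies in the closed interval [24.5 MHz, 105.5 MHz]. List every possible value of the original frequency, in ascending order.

30 MHz, 53 MHz, 71.5 MHz, 94.5 MHz

Frequencies that alias to 11.5 MHz are k·fs ± 11.5 MHz for integer k ≥ 0.
k=0: 11.5 MHz.
k=1: 30 MHz, 53 MHz.
k=2: 71.5 MHz, 94.5 MHz.
k=3: 113 MHz, 136 MHz.
Within [24.5 MHz, 105.5 MHz]: 30 MHz, 53 MHz, 71.5 MHz, 94.5 MHz.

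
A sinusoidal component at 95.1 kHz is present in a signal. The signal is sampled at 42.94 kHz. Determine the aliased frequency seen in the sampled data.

95.1 kHz mod fs = 9.22 kHz.
9.22 kHz ≤ fs/2 = 21.47 kHz, appears at 9.22 kHz.

9.22 kHz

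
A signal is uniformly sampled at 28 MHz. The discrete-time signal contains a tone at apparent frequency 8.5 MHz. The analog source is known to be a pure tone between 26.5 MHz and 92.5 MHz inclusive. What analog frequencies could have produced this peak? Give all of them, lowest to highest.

36.5 MHz, 47.5 MHz, 64.5 MHz, 75.5 MHz, 92.5 MHz

Frequencies that alias to 8.5 MHz are k·fs ± 8.5 MHz for integer k ≥ 0.
k=0: 8.5 MHz.
k=1: 19.5 MHz, 36.5 MHz.
k=2: 47.5 MHz, 64.5 MHz.
k=3: 75.5 MHz, 92.5 MHz.
k=4: 103.5 MHz, 120.5 MHz.
Within [26.5 MHz, 92.5 MHz]: 36.5 MHz, 47.5 MHz, 64.5 MHz, 75.5 MHz, 92.5 MHz.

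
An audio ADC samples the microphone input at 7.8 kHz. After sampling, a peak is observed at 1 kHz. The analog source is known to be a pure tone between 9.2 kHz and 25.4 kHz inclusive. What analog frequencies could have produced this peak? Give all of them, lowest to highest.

14.6 kHz, 16.6 kHz, 22.4 kHz, 24.4 kHz

Frequencies that alias to 1 kHz are k·fs ± 1 kHz for integer k ≥ 0.
k=0: 1 kHz.
k=1: 6.8 kHz, 8.8 kHz.
k=2: 14.6 kHz, 16.6 kHz.
k=3: 22.4 kHz, 24.4 kHz.
k=4: 30.2 kHz, 32.2 kHz.
Within [9.2 kHz, 25.4 kHz]: 14.6 kHz, 16.6 kHz, 22.4 kHz, 24.4 kHz.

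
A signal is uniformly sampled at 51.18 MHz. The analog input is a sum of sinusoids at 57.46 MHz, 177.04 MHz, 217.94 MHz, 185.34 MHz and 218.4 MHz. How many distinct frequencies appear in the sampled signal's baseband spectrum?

5

fs/2 = 25.59 MHz.
57.46 MHz mod fs = 6.28 MHz.
6.28 MHz ≤ fs/2 = 25.59 MHz, appears at 6.28 MHz.
177.04 MHz mod fs = 23.5 MHz.
23.5 MHz ≤ fs/2 = 25.59 MHz, appears at 23.5 MHz.
217.94 MHz mod fs = 13.22 MHz.
13.22 MHz ≤ fs/2 = 25.59 MHz, appears at 13.22 MHz.
185.34 MHz mod fs = 31.8 MHz.
31.8 MHz > fs/2 = 25.59 MHz, folds to fs − 31.8 MHz = 19.38 MHz.
218.4 MHz mod fs = 13.68 MHz.
13.68 MHz ≤ fs/2 = 25.59 MHz, appears at 13.68 MHz.
Distinct values: {6.28 MHz, 13.22 MHz, 13.68 MHz, 19.38 MHz, 23.5 MHz} → 5.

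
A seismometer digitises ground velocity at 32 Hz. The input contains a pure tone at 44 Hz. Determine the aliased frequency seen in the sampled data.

12 Hz

44 Hz mod fs = 12 Hz.
12 Hz ≤ fs/2 = 16 Hz, appears at 12 Hz.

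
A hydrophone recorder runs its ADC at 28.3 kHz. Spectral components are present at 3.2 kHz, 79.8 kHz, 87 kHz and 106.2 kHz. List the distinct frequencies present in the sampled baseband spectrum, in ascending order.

2.1 kHz, 3.2 kHz, 5.1 kHz, 7 kHz

fs/2 = 14.15 kHz.
3.2 kHz ≤ fs/2 = 14.15 kHz, passes unchanged.
79.8 kHz mod fs = 23.2 kHz.
23.2 kHz > fs/2 = 14.15 kHz, folds to fs − 23.2 kHz = 5.1 kHz.
87 kHz mod fs = 2.1 kHz.
2.1 kHz ≤ fs/2 = 14.15 kHz, appears at 2.1 kHz.
106.2 kHz mod fs = 21.3 kHz.
21.3 kHz > fs/2 = 14.15 kHz, folds to fs − 21.3 kHz = 7 kHz.
Distinct values: {2.1 kHz, 3.2 kHz, 5.1 kHz, 7 kHz}.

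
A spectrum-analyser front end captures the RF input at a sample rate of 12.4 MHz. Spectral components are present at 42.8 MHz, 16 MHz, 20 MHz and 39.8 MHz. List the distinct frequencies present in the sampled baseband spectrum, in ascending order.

2.6 MHz, 3.6 MHz, 4.8 MHz, 5.6 MHz

fs/2 = 6.2 MHz.
42.8 MHz mod fs = 5.6 MHz.
5.6 MHz ≤ fs/2 = 6.2 MHz, appears at 5.6 MHz.
16 MHz mod fs = 3.6 MHz.
3.6 MHz ≤ fs/2 = 6.2 MHz, appears at 3.6 MHz.
20 MHz mod fs = 7.6 MHz.
7.6 MHz > fs/2 = 6.2 MHz, folds to fs − 7.6 MHz = 4.8 MHz.
39.8 MHz mod fs = 2.6 MHz.
2.6 MHz ≤ fs/2 = 6.2 MHz, appears at 2.6 MHz.
Distinct values: {2.6 MHz, 3.6 MHz, 4.8 MHz, 5.6 MHz}.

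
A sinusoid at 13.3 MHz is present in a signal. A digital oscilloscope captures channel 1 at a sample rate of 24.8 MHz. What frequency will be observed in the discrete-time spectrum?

11.5 MHz

13.3 MHz > fs/2 = 12.4 MHz, folds to fs − 13.3 MHz = 11.5 MHz.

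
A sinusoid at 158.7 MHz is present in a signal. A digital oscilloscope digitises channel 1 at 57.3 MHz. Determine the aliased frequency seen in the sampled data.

13.2 MHz

158.7 MHz mod fs = 44.1 MHz.
44.1 MHz > fs/2 = 28.65 MHz, folds to fs − 44.1 MHz = 13.2 MHz.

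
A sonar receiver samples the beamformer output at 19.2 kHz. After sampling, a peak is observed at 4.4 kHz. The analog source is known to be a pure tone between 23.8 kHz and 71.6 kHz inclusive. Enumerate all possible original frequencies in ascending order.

Frequencies that alias to 4.4 kHz are k·fs ± 4.4 kHz for integer k ≥ 0.
k=0: 4.4 kHz.
k=1: 14.8 kHz, 23.6 kHz.
k=2: 34 kHz, 42.8 kHz.
k=3: 53.2 kHz, 62 kHz.
k=4: 72.4 kHz, 81.2 kHz.
Within [23.8 kHz, 71.6 kHz]: 34 kHz, 42.8 kHz, 53.2 kHz, 62 kHz.

34 kHz, 42.8 kHz, 53.2 kHz, 62 kHz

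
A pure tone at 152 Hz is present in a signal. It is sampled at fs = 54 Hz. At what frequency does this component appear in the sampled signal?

10 Hz

152 Hz mod fs = 44 Hz.
44 Hz > fs/2 = 27 Hz, folds to fs − 44 Hz = 10 Hz.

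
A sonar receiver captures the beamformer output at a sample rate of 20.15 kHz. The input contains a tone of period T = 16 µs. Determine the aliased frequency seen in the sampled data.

2.05 kHz

T = 16 µs → f = 1/T = 62.5 kHz.
62.5 kHz mod fs = 2.05 kHz.
2.05 kHz ≤ fs/2 = 10.075 kHz, appears at 2.05 kHz.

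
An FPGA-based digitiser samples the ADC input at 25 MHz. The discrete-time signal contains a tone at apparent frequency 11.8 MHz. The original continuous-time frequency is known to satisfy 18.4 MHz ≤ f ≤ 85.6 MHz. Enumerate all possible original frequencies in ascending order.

Frequencies that alias to 11.8 MHz are k·fs ± 11.8 MHz for integer k ≥ 0.
k=0: 11.8 MHz.
k=1: 13.2 MHz, 36.8 MHz.
k=2: 38.2 MHz, 61.8 MHz.
k=3: 63.2 MHz, 86.8 MHz.
k=4: 88.2 MHz, 111.8 MHz.
Within [18.4 MHz, 85.6 MHz]: 36.8 MHz, 38.2 MHz, 61.8 MHz, 63.2 MHz.

36.8 MHz, 38.2 MHz, 61.8 MHz, 63.2 MHz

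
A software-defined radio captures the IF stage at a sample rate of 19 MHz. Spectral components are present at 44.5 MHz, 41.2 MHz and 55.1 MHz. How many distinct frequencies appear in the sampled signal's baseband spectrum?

fs/2 = 9.5 MHz.
44.5 MHz mod fs = 6.5 MHz.
6.5 MHz ≤ fs/2 = 9.5 MHz, appears at 6.5 MHz.
41.2 MHz mod fs = 3.2 MHz.
3.2 MHz ≤ fs/2 = 9.5 MHz, appears at 3.2 MHz.
55.1 MHz mod fs = 17.1 MHz.
17.1 MHz > fs/2 = 9.5 MHz, folds to fs − 17.1 MHz = 1.9 MHz.
Distinct values: {1.9 MHz, 3.2 MHz, 6.5 MHz} → 3.

3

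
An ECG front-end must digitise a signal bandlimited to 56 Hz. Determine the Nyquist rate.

Nyquist rate = 2 × 56 Hz = 112 Hz.

112 Hz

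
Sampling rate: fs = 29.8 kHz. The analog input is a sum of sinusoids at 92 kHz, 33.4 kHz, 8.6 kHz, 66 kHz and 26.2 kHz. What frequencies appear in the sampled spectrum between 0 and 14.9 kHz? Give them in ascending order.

fs/2 = 14.9 kHz.
92 kHz mod fs = 2.6 kHz.
2.6 kHz ≤ fs/2 = 14.9 kHz, appears at 2.6 kHz.
33.4 kHz mod fs = 3.6 kHz.
3.6 kHz ≤ fs/2 = 14.9 kHz, appears at 3.6 kHz.
8.6 kHz ≤ fs/2 = 14.9 kHz, passes unchanged.
66 kHz mod fs = 6.4 kHz.
6.4 kHz ≤ fs/2 = 14.9 kHz, appears at 6.4 kHz.
26.2 kHz > fs/2 = 14.9 kHz, folds to fs − 26.2 kHz = 3.6 kHz.
Distinct values: {2.6 kHz, 3.6 kHz, 6.4 kHz, 8.6 kHz}.

2.6 kHz, 3.6 kHz, 6.4 kHz, 8.6 kHz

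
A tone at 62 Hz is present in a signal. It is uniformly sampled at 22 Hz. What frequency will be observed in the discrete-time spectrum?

4 Hz

62 Hz mod fs = 18 Hz.
18 Hz > fs/2 = 11 Hz, folds to fs − 18 Hz = 4 Hz.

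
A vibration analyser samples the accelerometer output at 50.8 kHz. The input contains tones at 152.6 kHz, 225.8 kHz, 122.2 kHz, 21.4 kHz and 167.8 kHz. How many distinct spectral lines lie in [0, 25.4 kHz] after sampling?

5

fs/2 = 25.4 kHz.
152.6 kHz mod fs = 0.2 kHz.
0.2 kHz ≤ fs/2 = 25.4 kHz, appears at 0.2 kHz.
225.8 kHz mod fs = 22.6 kHz.
22.6 kHz ≤ fs/2 = 25.4 kHz, appears at 22.6 kHz.
122.2 kHz mod fs = 20.6 kHz.
20.6 kHz ≤ fs/2 = 25.4 kHz, appears at 20.6 kHz.
21.4 kHz ≤ fs/2 = 25.4 kHz, passes unchanged.
167.8 kHz mod fs = 15.4 kHz.
15.4 kHz ≤ fs/2 = 25.4 kHz, appears at 15.4 kHz.
Distinct values: {0.2 kHz, 15.4 kHz, 20.6 kHz, 21.4 kHz, 22.6 kHz} → 5.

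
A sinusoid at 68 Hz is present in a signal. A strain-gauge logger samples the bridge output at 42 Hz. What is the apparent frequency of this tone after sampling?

16 Hz

68 Hz mod fs = 26 Hz.
26 Hz > fs/2 = 21 Hz, folds to fs − 26 Hz = 16 Hz.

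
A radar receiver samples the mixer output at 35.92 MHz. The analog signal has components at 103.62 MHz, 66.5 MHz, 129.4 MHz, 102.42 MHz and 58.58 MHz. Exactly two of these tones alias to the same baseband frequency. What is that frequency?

fs/2 = 17.96 MHz.
103.62 MHz mod fs = 31.78 MHz.
31.78 MHz > fs/2 = 17.96 MHz, folds to fs − 31.78 MHz = 4.14 MHz.
66.5 MHz mod fs = 30.58 MHz.
30.58 MHz > fs/2 = 17.96 MHz, folds to fs − 30.58 MHz = 5.34 MHz.
129.4 MHz mod fs = 21.64 MHz.
21.64 MHz > fs/2 = 17.96 MHz, folds to fs − 21.64 MHz = 14.28 MHz.
102.42 MHz mod fs = 30.58 MHz.
30.58 MHz > fs/2 = 17.96 MHz, folds to fs − 30.58 MHz = 5.34 MHz.
58.58 MHz mod fs = 22.66 MHz.
22.66 MHz > fs/2 = 17.96 MHz, folds to fs − 22.66 MHz = 13.26 MHz.
66.5 MHz and 102.42 MHz both map to 5.34 MHz.

5.34 MHz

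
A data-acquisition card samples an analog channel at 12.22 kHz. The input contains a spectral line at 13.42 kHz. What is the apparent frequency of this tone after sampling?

1.2 kHz

13.42 kHz mod fs = 1.2 kHz.
1.2 kHz ≤ fs/2 = 6.11 kHz, appears at 1.2 kHz.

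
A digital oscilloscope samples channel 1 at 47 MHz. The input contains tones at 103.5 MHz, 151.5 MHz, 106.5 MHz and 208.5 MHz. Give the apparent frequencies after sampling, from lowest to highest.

9.5 MHz, 10.5 MHz, 12.5 MHz, 20.5 MHz

fs/2 = 23.5 MHz.
103.5 MHz mod fs = 9.5 MHz.
9.5 MHz ≤ fs/2 = 23.5 MHz, appears at 9.5 MHz.
151.5 MHz mod fs = 10.5 MHz.
10.5 MHz ≤ fs/2 = 23.5 MHz, appears at 10.5 MHz.
106.5 MHz mod fs = 12.5 MHz.
12.5 MHz ≤ fs/2 = 23.5 MHz, appears at 12.5 MHz.
208.5 MHz mod fs = 20.5 MHz.
20.5 MHz ≤ fs/2 = 23.5 MHz, appears at 20.5 MHz.
Distinct values: {9.5 MHz, 10.5 MHz, 12.5 MHz, 20.5 MHz}.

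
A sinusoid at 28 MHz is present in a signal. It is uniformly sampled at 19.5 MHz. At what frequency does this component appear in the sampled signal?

28 MHz mod fs = 8.5 MHz.
8.5 MHz ≤ fs/2 = 9.75 MHz, appears at 8.5 MHz.

8.5 MHz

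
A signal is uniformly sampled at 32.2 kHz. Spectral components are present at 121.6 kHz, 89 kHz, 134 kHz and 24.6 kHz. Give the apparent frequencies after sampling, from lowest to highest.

5.2 kHz, 7.2 kHz, 7.6 kHz

fs/2 = 16.1 kHz.
121.6 kHz mod fs = 25 kHz.
25 kHz > fs/2 = 16.1 kHz, folds to fs − 25 kHz = 7.2 kHz.
89 kHz mod fs = 24.6 kHz.
24.6 kHz > fs/2 = 16.1 kHz, folds to fs − 24.6 kHz = 7.6 kHz.
134 kHz mod fs = 5.2 kHz.
5.2 kHz ≤ fs/2 = 16.1 kHz, appears at 5.2 kHz.
24.6 kHz > fs/2 = 16.1 kHz, folds to fs − 24.6 kHz = 7.6 kHz.
Distinct values: {5.2 kHz, 7.2 kHz, 7.6 kHz}.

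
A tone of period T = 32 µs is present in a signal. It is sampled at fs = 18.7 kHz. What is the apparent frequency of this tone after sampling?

T = 32 µs → f = 1/T = 31.25 kHz.
31.25 kHz mod fs = 12.55 kHz.
12.55 kHz > fs/2 = 9.35 kHz, folds to fs − 12.55 kHz = 6.15 kHz.

6.15 kHz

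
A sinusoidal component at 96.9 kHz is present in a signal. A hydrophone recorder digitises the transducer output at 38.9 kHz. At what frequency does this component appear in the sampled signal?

96.9 kHz mod fs = 19.1 kHz.
19.1 kHz ≤ fs/2 = 19.45 kHz, appears at 19.1 kHz.

19.1 kHz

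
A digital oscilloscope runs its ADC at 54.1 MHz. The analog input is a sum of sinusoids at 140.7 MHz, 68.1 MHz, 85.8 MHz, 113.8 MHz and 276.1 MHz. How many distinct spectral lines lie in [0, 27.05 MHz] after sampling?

fs/2 = 27.05 MHz.
140.7 MHz mod fs = 32.5 MHz.
32.5 MHz > fs/2 = 27.05 MHz, folds to fs − 32.5 MHz = 21.6 MHz.
68.1 MHz mod fs = 14 MHz.
14 MHz ≤ fs/2 = 27.05 MHz, appears at 14 MHz.
85.8 MHz mod fs = 31.7 MHz.
31.7 MHz > fs/2 = 27.05 MHz, folds to fs − 31.7 MHz = 22.4 MHz.
113.8 MHz mod fs = 5.6 MHz.
5.6 MHz ≤ fs/2 = 27.05 MHz, appears at 5.6 MHz.
276.1 MHz mod fs = 5.6 MHz.
5.6 MHz ≤ fs/2 = 27.05 MHz, appears at 5.6 MHz.
Distinct values: {5.6 MHz, 14 MHz, 21.6 MHz, 22.4 MHz} → 4.

4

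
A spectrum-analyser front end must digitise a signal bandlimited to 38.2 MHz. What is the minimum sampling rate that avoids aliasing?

Nyquist rate = 2 × 38.2 MHz = 76.4 MHz.

76.4 MHz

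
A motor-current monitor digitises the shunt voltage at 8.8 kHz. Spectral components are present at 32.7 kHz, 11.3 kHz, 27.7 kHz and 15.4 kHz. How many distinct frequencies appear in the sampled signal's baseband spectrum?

fs/2 = 4.4 kHz.
32.7 kHz mod fs = 6.3 kHz.
6.3 kHz > fs/2 = 4.4 kHz, folds to fs − 6.3 kHz = 2.5 kHz.
11.3 kHz mod fs = 2.5 kHz.
2.5 kHz ≤ fs/2 = 4.4 kHz, appears at 2.5 kHz.
27.7 kHz mod fs = 1.3 kHz.
1.3 kHz ≤ fs/2 = 4.4 kHz, appears at 1.3 kHz.
15.4 kHz mod fs = 6.6 kHz.
6.6 kHz > fs/2 = 4.4 kHz, folds to fs − 6.6 kHz = 2.2 kHz.
Distinct values: {1.3 kHz, 2.2 kHz, 2.5 kHz} → 3.

3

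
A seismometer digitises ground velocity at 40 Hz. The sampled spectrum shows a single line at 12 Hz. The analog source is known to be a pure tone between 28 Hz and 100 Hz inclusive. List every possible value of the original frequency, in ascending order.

Frequencies that alias to 12 Hz are k·fs ± 12 Hz for integer k ≥ 0.
k=0: 12 Hz.
k=1: 28 Hz, 52 Hz.
k=2: 68 Hz, 92 Hz.
k=3: 108 Hz, 132 Hz.
Within [28 Hz, 100 Hz]: 28 Hz, 52 Hz, 68 Hz, 92 Hz.

28 Hz, 52 Hz, 68 Hz, 92 Hz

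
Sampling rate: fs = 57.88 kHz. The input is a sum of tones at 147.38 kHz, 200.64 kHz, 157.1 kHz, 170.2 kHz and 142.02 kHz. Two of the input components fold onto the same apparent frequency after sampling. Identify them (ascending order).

fs/2 = 28.94 kHz.
147.38 kHz mod fs = 31.62 kHz.
31.62 kHz > fs/2 = 28.94 kHz, folds to fs − 31.62 kHz = 26.26 kHz.
200.64 kHz mod fs = 27 kHz.
27 kHz ≤ fs/2 = 28.94 kHz, appears at 27 kHz.
157.1 kHz mod fs = 41.34 kHz.
41.34 kHz > fs/2 = 28.94 kHz, folds to fs − 41.34 kHz = 16.54 kHz.
170.2 kHz mod fs = 54.44 kHz.
54.44 kHz > fs/2 = 28.94 kHz, folds to fs − 54.44 kHz = 3.44 kHz.
142.02 kHz mod fs = 26.26 kHz.
26.26 kHz ≤ fs/2 = 28.94 kHz, appears at 26.26 kHz.
142.02 kHz and 147.38 kHz both map to 26.26 kHz.

142.02 kHz, 147.38 kHz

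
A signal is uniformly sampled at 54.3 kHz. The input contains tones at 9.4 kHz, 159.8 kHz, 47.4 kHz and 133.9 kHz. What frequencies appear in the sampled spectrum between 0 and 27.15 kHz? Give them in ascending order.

fs/2 = 27.15 kHz.
9.4 kHz ≤ fs/2 = 27.15 kHz, passes unchanged.
159.8 kHz mod fs = 51.2 kHz.
51.2 kHz > fs/2 = 27.15 kHz, folds to fs − 51.2 kHz = 3.1 kHz.
47.4 kHz > fs/2 = 27.15 kHz, folds to fs − 47.4 kHz = 6.9 kHz.
133.9 kHz mod fs = 25.3 kHz.
25.3 kHz ≤ fs/2 = 27.15 kHz, appears at 25.3 kHz.
Distinct values: {3.1 kHz, 6.9 kHz, 9.4 kHz, 25.3 kHz}.

3.1 kHz, 6.9 kHz, 9.4 kHz, 25.3 kHz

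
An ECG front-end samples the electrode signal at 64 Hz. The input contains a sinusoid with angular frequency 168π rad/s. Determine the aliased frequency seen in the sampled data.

20 Hz

ω = 168π rad/s → f = ω/(2π) = 84 Hz.
84 Hz mod fs = 20 Hz.
20 Hz ≤ fs/2 = 32 Hz, appears at 20 Hz.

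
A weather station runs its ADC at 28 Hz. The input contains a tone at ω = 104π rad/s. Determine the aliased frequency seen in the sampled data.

ω = 104π rad/s → f = ω/(2π) = 52 Hz.
52 Hz mod fs = 24 Hz.
24 Hz > fs/2 = 14 Hz, folds to fs − 24 Hz = 4 Hz.

4 Hz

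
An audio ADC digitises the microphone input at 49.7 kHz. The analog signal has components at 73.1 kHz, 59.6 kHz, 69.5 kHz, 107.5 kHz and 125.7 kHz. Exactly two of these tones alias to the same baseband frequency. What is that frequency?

fs/2 = 24.85 kHz.
73.1 kHz mod fs = 23.4 kHz.
23.4 kHz ≤ fs/2 = 24.85 kHz, appears at 23.4 kHz.
59.6 kHz mod fs = 9.9 kHz.
9.9 kHz ≤ fs/2 = 24.85 kHz, appears at 9.9 kHz.
69.5 kHz mod fs = 19.8 kHz.
19.8 kHz ≤ fs/2 = 24.85 kHz, appears at 19.8 kHz.
107.5 kHz mod fs = 8.1 kHz.
8.1 kHz ≤ fs/2 = 24.85 kHz, appears at 8.1 kHz.
125.7 kHz mod fs = 26.3 kHz.
26.3 kHz > fs/2 = 24.85 kHz, folds to fs − 26.3 kHz = 23.4 kHz.
73.1 kHz and 125.7 kHz both map to 23.4 kHz.

23.4 kHz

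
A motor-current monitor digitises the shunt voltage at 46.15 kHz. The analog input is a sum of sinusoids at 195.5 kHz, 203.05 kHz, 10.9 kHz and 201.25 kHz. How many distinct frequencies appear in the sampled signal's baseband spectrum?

3

fs/2 = 23.075 kHz.
195.5 kHz mod fs = 10.9 kHz.
10.9 kHz ≤ fs/2 = 23.075 kHz, appears at 10.9 kHz.
203.05 kHz mod fs = 18.45 kHz.
18.45 kHz ≤ fs/2 = 23.075 kHz, appears at 18.45 kHz.
10.9 kHz ≤ fs/2 = 23.075 kHz, passes unchanged.
201.25 kHz mod fs = 16.65 kHz.
16.65 kHz ≤ fs/2 = 23.075 kHz, appears at 16.65 kHz.
Distinct values: {10.9 kHz, 16.65 kHz, 18.45 kHz} → 3.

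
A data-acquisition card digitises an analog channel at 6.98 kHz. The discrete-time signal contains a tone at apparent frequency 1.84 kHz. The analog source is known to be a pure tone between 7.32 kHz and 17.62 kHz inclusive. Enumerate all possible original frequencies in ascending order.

8.82 kHz, 12.12 kHz, 15.8 kHz

Frequencies that alias to 1.84 kHz are k·fs ± 1.84 kHz for integer k ≥ 0.
k=0: 1.84 kHz.
k=1: 5.14 kHz, 8.82 kHz.
k=2: 12.12 kHz, 15.8 kHz.
k=3: 19.1 kHz, 22.78 kHz.
Within [7.32 kHz, 17.62 kHz]: 8.82 kHz, 12.12 kHz, 15.8 kHz.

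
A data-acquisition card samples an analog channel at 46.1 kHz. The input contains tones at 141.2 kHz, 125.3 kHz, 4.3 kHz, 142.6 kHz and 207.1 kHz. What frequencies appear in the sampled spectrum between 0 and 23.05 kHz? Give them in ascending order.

fs/2 = 23.05 kHz.
141.2 kHz mod fs = 2.9 kHz.
2.9 kHz ≤ fs/2 = 23.05 kHz, appears at 2.9 kHz.
125.3 kHz mod fs = 33.1 kHz.
33.1 kHz > fs/2 = 23.05 kHz, folds to fs − 33.1 kHz = 13 kHz.
4.3 kHz ≤ fs/2 = 23.05 kHz, passes unchanged.
142.6 kHz mod fs = 4.3 kHz.
4.3 kHz ≤ fs/2 = 23.05 kHz, appears at 4.3 kHz.
207.1 kHz mod fs = 22.7 kHz.
22.7 kHz ≤ fs/2 = 23.05 kHz, appears at 22.7 kHz.
Distinct values: {2.9 kHz, 4.3 kHz, 13 kHz, 22.7 kHz}.

2.9 kHz, 4.3 kHz, 13 kHz, 22.7 kHz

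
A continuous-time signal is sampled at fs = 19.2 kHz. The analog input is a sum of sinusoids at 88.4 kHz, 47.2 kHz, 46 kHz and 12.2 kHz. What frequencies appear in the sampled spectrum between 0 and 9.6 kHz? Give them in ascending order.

fs/2 = 9.6 kHz.
88.4 kHz mod fs = 11.6 kHz.
11.6 kHz > fs/2 = 9.6 kHz, folds to fs − 11.6 kHz = 7.6 kHz.
47.2 kHz mod fs = 8.8 kHz.
8.8 kHz ≤ fs/2 = 9.6 kHz, appears at 8.8 kHz.
46 kHz mod fs = 7.6 kHz.
7.6 kHz ≤ fs/2 = 9.6 kHz, appears at 7.6 kHz.
12.2 kHz > fs/2 = 9.6 kHz, folds to fs − 12.2 kHz = 7 kHz.
Distinct values: {7 kHz, 7.6 kHz, 8.8 kHz}.

7 kHz, 7.6 kHz, 8.8 kHz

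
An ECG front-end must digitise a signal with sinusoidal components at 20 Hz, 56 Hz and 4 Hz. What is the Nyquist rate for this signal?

112 Hz

Highest-frequency component: 56 Hz.
Nyquist rate = 2 × 56 Hz = 112 Hz.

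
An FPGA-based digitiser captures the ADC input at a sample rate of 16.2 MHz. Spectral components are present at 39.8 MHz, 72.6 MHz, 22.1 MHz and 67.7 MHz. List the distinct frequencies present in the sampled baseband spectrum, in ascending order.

2.9 MHz, 5.9 MHz, 7.4 MHz, 7.8 MHz

fs/2 = 8.1 MHz.
39.8 MHz mod fs = 7.4 MHz.
7.4 MHz ≤ fs/2 = 8.1 MHz, appears at 7.4 MHz.
72.6 MHz mod fs = 7.8 MHz.
7.8 MHz ≤ fs/2 = 8.1 MHz, appears at 7.8 MHz.
22.1 MHz mod fs = 5.9 MHz.
5.9 MHz ≤ fs/2 = 8.1 MHz, appears at 5.9 MHz.
67.7 MHz mod fs = 2.9 MHz.
2.9 MHz ≤ fs/2 = 8.1 MHz, appears at 2.9 MHz.
Distinct values: {2.9 MHz, 5.9 MHz, 7.4 MHz, 7.8 MHz}.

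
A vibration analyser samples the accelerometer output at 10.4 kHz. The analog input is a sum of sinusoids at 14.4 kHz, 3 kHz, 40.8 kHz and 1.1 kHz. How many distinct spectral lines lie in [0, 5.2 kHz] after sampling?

fs/2 = 5.2 kHz.
14.4 kHz mod fs = 4 kHz.
4 kHz ≤ fs/2 = 5.2 kHz, appears at 4 kHz.
3 kHz ≤ fs/2 = 5.2 kHz, passes unchanged.
40.8 kHz mod fs = 9.6 kHz.
9.6 kHz > fs/2 = 5.2 kHz, folds to fs − 9.6 kHz = 0.8 kHz.
1.1 kHz ≤ fs/2 = 5.2 kHz, passes unchanged.
Distinct values: {0.8 kHz, 1.1 kHz, 3 kHz, 4 kHz} → 4.

4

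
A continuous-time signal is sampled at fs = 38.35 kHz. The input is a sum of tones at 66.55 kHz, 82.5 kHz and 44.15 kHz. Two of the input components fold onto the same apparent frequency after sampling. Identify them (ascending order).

44.15 kHz, 82.5 kHz

fs/2 = 19.175 kHz.
66.55 kHz mod fs = 28.2 kHz.
28.2 kHz > fs/2 = 19.175 kHz, folds to fs − 28.2 kHz = 10.15 kHz.
82.5 kHz mod fs = 5.8 kHz.
5.8 kHz ≤ fs/2 = 19.175 kHz, appears at 5.8 kHz.
44.15 kHz mod fs = 5.8 kHz.
5.8 kHz ≤ fs/2 = 19.175 kHz, appears at 5.8 kHz.
44.15 kHz and 82.5 kHz both map to 5.8 kHz.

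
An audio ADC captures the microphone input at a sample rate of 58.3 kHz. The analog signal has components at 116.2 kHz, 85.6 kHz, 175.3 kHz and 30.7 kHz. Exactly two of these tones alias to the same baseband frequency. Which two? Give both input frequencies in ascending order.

116.2 kHz, 175.3 kHz

fs/2 = 29.15 kHz.
116.2 kHz mod fs = 57.9 kHz.
57.9 kHz > fs/2 = 29.15 kHz, folds to fs − 57.9 kHz = 0.4 kHz.
85.6 kHz mod fs = 27.3 kHz.
27.3 kHz ≤ fs/2 = 29.15 kHz, appears at 27.3 kHz.
175.3 kHz mod fs = 0.4 kHz.
0.4 kHz ≤ fs/2 = 29.15 kHz, appears at 0.4 kHz.
30.7 kHz > fs/2 = 29.15 kHz, folds to fs − 30.7 kHz = 27.6 kHz.
116.2 kHz and 175.3 kHz both map to 0.4 kHz.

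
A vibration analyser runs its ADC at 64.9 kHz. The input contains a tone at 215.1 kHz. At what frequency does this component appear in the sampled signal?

20.4 kHz

215.1 kHz mod fs = 20.4 kHz.
20.4 kHz ≤ fs/2 = 32.45 kHz, appears at 20.4 kHz.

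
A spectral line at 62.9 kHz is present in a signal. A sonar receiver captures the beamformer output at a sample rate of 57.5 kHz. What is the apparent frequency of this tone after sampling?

5.4 kHz

62.9 kHz mod fs = 5.4 kHz.
5.4 kHz ≤ fs/2 = 28.75 kHz, appears at 5.4 kHz.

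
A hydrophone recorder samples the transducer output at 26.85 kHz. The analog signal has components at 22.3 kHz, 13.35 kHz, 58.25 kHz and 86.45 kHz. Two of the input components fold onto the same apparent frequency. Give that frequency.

4.55 kHz

fs/2 = 13.425 kHz.
22.3 kHz > fs/2 = 13.425 kHz, folds to fs − 22.3 kHz = 4.55 kHz.
13.35 kHz ≤ fs/2 = 13.425 kHz, passes unchanged.
58.25 kHz mod fs = 4.55 kHz.
4.55 kHz ≤ fs/2 = 13.425 kHz, appears at 4.55 kHz.
86.45 kHz mod fs = 5.9 kHz.
5.9 kHz ≤ fs/2 = 13.425 kHz, appears at 5.9 kHz.
22.3 kHz and 58.25 kHz both map to 4.55 kHz.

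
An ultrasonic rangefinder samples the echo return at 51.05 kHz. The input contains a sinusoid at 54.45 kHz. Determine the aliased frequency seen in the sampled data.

3.4 kHz

54.45 kHz mod fs = 3.4 kHz.
3.4 kHz ≤ fs/2 = 25.525 kHz, appears at 3.4 kHz.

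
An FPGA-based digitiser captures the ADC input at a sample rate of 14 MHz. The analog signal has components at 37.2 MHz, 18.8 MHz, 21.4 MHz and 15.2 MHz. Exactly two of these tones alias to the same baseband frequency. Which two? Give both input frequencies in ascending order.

18.8 MHz, 37.2 MHz

fs/2 = 7 MHz.
37.2 MHz mod fs = 9.2 MHz.
9.2 MHz > fs/2 = 7 MHz, folds to fs − 9.2 MHz = 4.8 MHz.
18.8 MHz mod fs = 4.8 MHz.
4.8 MHz ≤ fs/2 = 7 MHz, appears at 4.8 MHz.
21.4 MHz mod fs = 7.4 MHz.
7.4 MHz > fs/2 = 7 MHz, folds to fs − 7.4 MHz = 6.6 MHz.
15.2 MHz mod fs = 1.2 MHz.
1.2 MHz ≤ fs/2 = 7 MHz, appears at 1.2 MHz.
18.8 MHz and 37.2 MHz both map to 4.8 MHz.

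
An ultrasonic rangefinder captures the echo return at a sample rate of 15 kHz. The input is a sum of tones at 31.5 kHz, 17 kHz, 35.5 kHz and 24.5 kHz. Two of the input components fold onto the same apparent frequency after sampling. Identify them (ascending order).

fs/2 = 7.5 kHz.
31.5 kHz mod fs = 1.5 kHz.
1.5 kHz ≤ fs/2 = 7.5 kHz, appears at 1.5 kHz.
17 kHz mod fs = 2 kHz.
2 kHz ≤ fs/2 = 7.5 kHz, appears at 2 kHz.
35.5 kHz mod fs = 5.5 kHz.
5.5 kHz ≤ fs/2 = 7.5 kHz, appears at 5.5 kHz.
24.5 kHz mod fs = 9.5 kHz.
9.5 kHz > fs/2 = 7.5 kHz, folds to fs − 9.5 kHz = 5.5 kHz.
24.5 kHz and 35.5 kHz both map to 5.5 kHz.

24.5 kHz, 35.5 kHz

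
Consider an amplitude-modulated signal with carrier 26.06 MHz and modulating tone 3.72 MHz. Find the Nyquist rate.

59.56 MHz

AM sidebands sit at fc ± fm = 22.34 MHz and 29.78 MHz.
Highest-frequency component: 29.78 MHz.
Nyquist rate = 2 × 29.78 MHz = 59.56 MHz.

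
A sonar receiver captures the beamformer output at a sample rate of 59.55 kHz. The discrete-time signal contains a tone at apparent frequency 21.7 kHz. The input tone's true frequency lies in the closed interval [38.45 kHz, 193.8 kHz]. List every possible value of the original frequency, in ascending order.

Frequencies that alias to 21.7 kHz are k·fs ± 21.7 kHz for integer k ≥ 0.
k=0: 21.7 kHz.
k=1: 37.85 kHz, 81.25 kHz.
k=2: 97.4 kHz, 140.8 kHz.
k=3: 156.95 kHz, 200.35 kHz.
k=4: 216.5 kHz, 259.9 kHz.
Within [38.45 kHz, 193.8 kHz]: 81.25 kHz, 97.4 kHz, 140.8 kHz, 156.95 kHz.

81.25 kHz, 97.4 kHz, 140.8 kHz, 156.95 kHz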